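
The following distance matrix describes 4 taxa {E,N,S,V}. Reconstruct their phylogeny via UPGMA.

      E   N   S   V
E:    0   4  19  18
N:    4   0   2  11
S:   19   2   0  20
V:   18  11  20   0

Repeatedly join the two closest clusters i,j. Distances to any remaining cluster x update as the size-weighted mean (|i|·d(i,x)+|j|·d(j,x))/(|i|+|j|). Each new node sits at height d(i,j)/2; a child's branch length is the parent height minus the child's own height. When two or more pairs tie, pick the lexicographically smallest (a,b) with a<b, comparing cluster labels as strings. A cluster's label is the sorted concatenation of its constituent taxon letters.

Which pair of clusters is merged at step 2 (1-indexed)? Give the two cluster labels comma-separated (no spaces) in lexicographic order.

step 1: merge (N,S) at d=2; branch lengths N→1, S→1; new cluster NS
  updated: d(E,NS)=23/2, d(NS,V)=31/2
step 2: merge (E,NS) at d=23/2; branch lengths E→23/4, NS→19/4; new cluster ENS
  updated: d(ENS,V)=49/3
step 3: merge (ENS,V) at d=49/3; branch lengths ENS→29/12, V→49/6; new cluster ENSV
final tree: ((E:23/4,(N:1,S:1):19/4):29/12,V:49/6)
total length: 277/12

E,NS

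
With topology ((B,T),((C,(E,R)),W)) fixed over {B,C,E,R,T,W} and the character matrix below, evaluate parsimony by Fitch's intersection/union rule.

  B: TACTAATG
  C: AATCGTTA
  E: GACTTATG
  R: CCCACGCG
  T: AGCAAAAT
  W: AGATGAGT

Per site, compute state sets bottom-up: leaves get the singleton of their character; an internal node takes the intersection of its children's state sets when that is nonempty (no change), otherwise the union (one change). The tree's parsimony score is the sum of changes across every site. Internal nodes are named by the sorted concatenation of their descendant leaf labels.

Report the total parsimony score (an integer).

[col 0] BT: children B:{T}, T:{A} ∪→ {A,T}; cost 1
[col 0] ER: children E:{G}, R:{C} ∪→ {C,G}; cost 1
[col 0] CER: children C:{A}, ER:{C,G} ∪→ {A,C,G}; cost 1
[col 0] CERW: children CER:{A,C,G}, W:{A} ∩→ {A}; cost 0
[col 0] BCERTW: children BT:{A,T}, CERW:{A} ∩→ {A}; cost 0
[col 1] BT: children B:{A}, T:{G} ∪→ {A,G}; cost 1
[col 1] ER: children E:{A}, R:{C} ∪→ {A,C}; cost 1
[col 1] CER: children C:{A}, ER:{A,C} ∩→ {A}; cost 0
[col 1] CERW: children CER:{A}, W:{G} ∪→ {A,G}; cost 1
[col 1] BCERTW: children BT:{A,G}, CERW:{A,G} ∩→ {A,G}; cost 0
[col 2] BT: children B:{C}, T:{C} ∩→ {C}; cost 0
[col 2] ER: children E:{C}, R:{C} ∩→ {C}; cost 0
[col 2] CER: children C:{T}, ER:{C} ∪→ {C,T}; cost 1
[col 2] CERW: children CER:{C,T}, W:{A} ∪→ {A,C,T}; cost 1
[col 2] BCERTW: children BT:{C}, CERW:{A,C,T} ∩→ {C}; cost 0
[col 3] BT: children B:{T}, T:{A} ∪→ {A,T}; cost 1
[col 3] ER: children E:{T}, R:{A} ∪→ {A,T}; cost 1
[col 3] CER: children C:{C}, ER:{A,T} ∪→ {A,C,T}; cost 1
[col 3] CERW: children CER:{A,C,T}, W:{T} ∩→ {T}; cost 0
[col 3] BCERTW: children BT:{A,T}, CERW:{T} ∩→ {T}; cost 0
[col 4] BT: children B:{A}, T:{A} ∩→ {A}; cost 0
[col 4] ER: children E:{T}, R:{C} ∪→ {C,T}; cost 1
[col 4] CER: children C:{G}, ER:{C,T} ∪→ {C,G,T}; cost 1
[col 4] CERW: children CER:{C,G,T}, W:{G} ∩→ {G}; cost 0
[col 4] BCERTW: children BT:{A}, CERW:{G} ∪→ {A,G}; cost 1
[col 5] BT: children B:{A}, T:{A} ∩→ {A}; cost 0
[col 5] ER: children E:{A}, R:{G} ∪→ {A,G}; cost 1
[col 5] CER: children C:{T}, ER:{A,G} ∪→ {A,G,T}; cost 1
[col 5] CERW: children CER:{A,G,T}, W:{A} ∩→ {A}; cost 0
[col 5] BCERTW: children BT:{A}, CERW:{A} ∩→ {A}; cost 0
[col 6] BT: children B:{T}, T:{A} ∪→ {A,T}; cost 1
[col 6] ER: children E:{T}, R:{C} ∪→ {C,T}; cost 1
[col 6] CER: children C:{T}, ER:{C,T} ∩→ {T}; cost 0
[col 6] CERW: children CER:{T}, W:{G} ∪→ {G,T}; cost 1
[col 6] BCERTW: children BT:{A,T}, CERW:{G,T} ∩→ {T}; cost 0
[col 7] BT: children B:{G}, T:{T} ∪→ {G,T}; cost 1
[col 7] ER: children E:{G}, R:{G} ∩→ {G}; cost 0
[col 7] CER: children C:{A}, ER:{G} ∪→ {A,G}; cost 1
[col 7] CERW: children CER:{A,G}, W:{T} ∪→ {A,G,T}; cost 1
[col 7] BCERTW: children BT:{G,T}, CERW:{A,G,T} ∩→ {G,T}; cost 0
per-site changes: [3, 3, 2, 3, 3, 2, 3, 3]; total = 22

22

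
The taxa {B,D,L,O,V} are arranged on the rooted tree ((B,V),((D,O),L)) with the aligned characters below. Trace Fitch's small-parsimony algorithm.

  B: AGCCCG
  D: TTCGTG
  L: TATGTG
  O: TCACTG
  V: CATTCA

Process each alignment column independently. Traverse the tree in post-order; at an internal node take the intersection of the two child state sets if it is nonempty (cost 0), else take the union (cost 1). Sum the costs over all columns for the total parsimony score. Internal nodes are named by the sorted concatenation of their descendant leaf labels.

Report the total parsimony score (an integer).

13

[col 0] BV: children B:{A}, V:{C} ∪→ {A,C}; cost 1
[col 0] DO: children D:{T}, O:{T} ∩→ {T}; cost 0
[col 0] DLO: children DO:{T}, L:{T} ∩→ {T}; cost 0
[col 0] BDLOV: children BV:{A,C}, DLO:{T} ∪→ {A,C,T}; cost 1
[col 1] BV: children B:{G}, V:{A} ∪→ {A,G}; cost 1
[col 1] DO: children D:{T}, O:{C} ∪→ {C,T}; cost 1
[col 1] DLO: children DO:{C,T}, L:{A} ∪→ {A,C,T}; cost 1
[col 1] BDLOV: children BV:{A,G}, DLO:{A,C,T} ∩→ {A}; cost 0
[col 2] BV: children B:{C}, V:{T} ∪→ {C,T}; cost 1
[col 2] DO: children D:{C}, O:{A} ∪→ {A,C}; cost 1
[col 2] DLO: children DO:{A,C}, L:{T} ∪→ {A,C,T}; cost 1
[col 2] BDLOV: children BV:{C,T}, DLO:{A,C,T} ∩→ {C,T}; cost 0
[col 3] BV: children B:{C}, V:{T} ∪→ {C,T}; cost 1
[col 3] DO: children D:{G}, O:{C} ∪→ {C,G}; cost 1
[col 3] DLO: children DO:{C,G}, L:{G} ∩→ {G}; cost 0
[col 3] BDLOV: children BV:{C,T}, DLO:{G} ∪→ {C,G,T}; cost 1
[col 4] BV: children B:{C}, V:{C} ∩→ {C}; cost 0
[col 4] DO: children D:{T}, O:{T} ∩→ {T}; cost 0
[col 4] DLO: children DO:{T}, L:{T} ∩→ {T}; cost 0
[col 4] BDLOV: children BV:{C}, DLO:{T} ∪→ {C,T}; cost 1
[col 5] BV: children B:{G}, V:{A} ∪→ {A,G}; cost 1
[col 5] DO: children D:{G}, O:{G} ∩→ {G}; cost 0
[col 5] DLO: children DO:{G}, L:{G} ∩→ {G}; cost 0
[col 5] BDLOV: children BV:{A,G}, DLO:{G} ∩→ {G}; cost 0
per-site changes: [2, 3, 3, 3, 1, 1]; total = 13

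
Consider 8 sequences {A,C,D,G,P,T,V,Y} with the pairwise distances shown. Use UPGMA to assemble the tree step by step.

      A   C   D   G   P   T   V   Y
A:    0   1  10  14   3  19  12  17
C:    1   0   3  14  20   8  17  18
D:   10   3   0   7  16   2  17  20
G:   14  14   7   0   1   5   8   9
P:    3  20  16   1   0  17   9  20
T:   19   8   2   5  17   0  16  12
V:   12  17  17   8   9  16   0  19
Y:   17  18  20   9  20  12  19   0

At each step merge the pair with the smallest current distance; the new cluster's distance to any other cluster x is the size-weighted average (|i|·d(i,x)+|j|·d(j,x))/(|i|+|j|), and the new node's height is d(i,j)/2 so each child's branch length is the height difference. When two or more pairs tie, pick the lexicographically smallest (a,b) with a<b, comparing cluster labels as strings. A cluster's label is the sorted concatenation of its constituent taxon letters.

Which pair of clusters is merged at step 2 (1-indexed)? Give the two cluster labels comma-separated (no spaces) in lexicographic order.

G,P

step 1: merge (A,C) at d=1; branch lengths A→1/2, C→1/2; new cluster AC
  updated: d(AC,D)=13/2, d(AC,G)=14, d(AC,P)=23/2, d(AC,T)=27/2, d(AC,V)=29/2, d(AC,Y)=35/2
step 2: merge (G,P) at d=1; branch lengths G→1/2, P→1/2; new cluster GP
  updated: d(AC,GP)=51/4, d(D,GP)=23/2, d(GP,T)=11, d(GP,V)=17/2, d(GP,Y)=29/2
step 3: merge (D,T) at d=2; branch lengths D→1, T→1; new cluster DT
  updated: d(AC,DT)=10, d(DT,GP)=45/4, d(DT,V)=33/2, d(DT,Y)=16
step 4: merge (GP,V) at d=17/2; branch lengths GP→15/4, V→17/4; new cluster GPV
  updated: d(AC,GPV)=40/3, d(DT,GPV)=13, d(GPV,Y)=16
step 5: merge (AC,DT) at d=10; branch lengths AC→9/2, DT→4; new cluster ACDT
  updated: d(ACDT,GPV)=79/6, d(ACDT,Y)=67/4
step 6: merge (ACDT,GPV) at d=79/6; branch lengths ACDT→19/12, GPV→7/3; new cluster ACDGPTV
  updated: d(ACDGPTV,Y)=115/7
step 7: merge (ACDGPTV,Y) at d=115/7; branch lengths ACDGPTV→137/84, Y→115/14; new cluster ACDGPTVY
final tree: ((((A:1/2,C:1/2):9/2,(D:1,T:1):4):19/12,((G:1/2,P:1/2):15/4,V:17/4):7/3):137/84,Y:115/14)
total length: 1439/42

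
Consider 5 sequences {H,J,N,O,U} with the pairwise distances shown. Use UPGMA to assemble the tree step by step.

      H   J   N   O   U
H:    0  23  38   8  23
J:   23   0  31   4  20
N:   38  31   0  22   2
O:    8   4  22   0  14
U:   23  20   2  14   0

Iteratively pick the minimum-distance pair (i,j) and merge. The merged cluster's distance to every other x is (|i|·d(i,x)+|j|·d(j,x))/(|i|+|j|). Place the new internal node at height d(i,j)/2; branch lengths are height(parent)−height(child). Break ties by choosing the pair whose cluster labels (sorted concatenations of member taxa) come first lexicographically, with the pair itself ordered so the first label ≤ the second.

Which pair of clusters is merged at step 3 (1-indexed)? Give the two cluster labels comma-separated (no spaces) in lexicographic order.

H,JO

1. join N+U (d=2) ⇒ NU; edges |N|=1, |U|=1
  updated: d(H,NU)=61/2, d(J,NU)=51/2, d(NU,O)=18
2. join J+O (d=4) ⇒ JO; edges |J|=2, |O|=2
  updated: d(H,JO)=31/2, d(JO,NU)=87/4
3. join H+JO (d=31/2) ⇒ HJO; edges |H|=31/4, |JO|=23/4
  updated: d(HJO,NU)=74/3
4. join HJO+NU (d=74/3) ⇒ HJNOU; edges |HJO|=55/12, |NU|=34/3
final tree: ((H:31/4,(J:2,O:2):23/4):55/12,(N:1,U:1):34/3)
total length: 425/12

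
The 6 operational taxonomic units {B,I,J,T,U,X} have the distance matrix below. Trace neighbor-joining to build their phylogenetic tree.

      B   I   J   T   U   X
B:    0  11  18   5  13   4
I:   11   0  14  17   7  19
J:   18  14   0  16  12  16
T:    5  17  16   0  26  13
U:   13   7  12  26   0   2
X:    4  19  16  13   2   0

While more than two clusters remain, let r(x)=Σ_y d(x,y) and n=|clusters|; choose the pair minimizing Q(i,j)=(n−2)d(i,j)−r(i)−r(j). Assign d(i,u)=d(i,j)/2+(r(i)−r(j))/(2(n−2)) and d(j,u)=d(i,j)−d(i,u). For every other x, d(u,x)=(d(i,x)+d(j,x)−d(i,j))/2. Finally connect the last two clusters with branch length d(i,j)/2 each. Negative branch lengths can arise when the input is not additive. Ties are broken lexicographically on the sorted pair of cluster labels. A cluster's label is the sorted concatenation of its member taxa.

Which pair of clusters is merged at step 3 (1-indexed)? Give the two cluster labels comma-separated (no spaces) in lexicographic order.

1. join B+T (d=5, Q=-108) ⇒ BT; edges |B|=-3/4, |T|=23/4
  updated: d(BT,I)=23/2, d(BT,J)=29/2, d(BT,U)=17, d(BT,X)=6
2. join U+X (d=2, Q=-75) ⇒ UX; edges |U|=1/6, |X|=11/6
  updated: d(BT,UX)=21/2, d(I,UX)=12, d(J,UX)=13
3. join BT+I (d=23/2, Q=-51) ⇒ BIT; edges |BT|=11/2, |I|=6
  updated: d(BIT,J)=17/2, d(BIT,UX)=11/2
4. join BIT+J (d=17/2, Q=-27) ⇒ BIJT; edges |BIT|=1/2, |J|=8
  updated: d(BIJT,UX)=5
5. join BIJT+UX (d=5) ⇒ BIJTUX; edges |BIJT|=5/2, |UX|=5/2
final tree: ((((B:-3/4,T:23/4):11/2,I:6):1/2,J:8):5/2,(U:1/6,X:11/6):5/2)
total length: 32

BT,I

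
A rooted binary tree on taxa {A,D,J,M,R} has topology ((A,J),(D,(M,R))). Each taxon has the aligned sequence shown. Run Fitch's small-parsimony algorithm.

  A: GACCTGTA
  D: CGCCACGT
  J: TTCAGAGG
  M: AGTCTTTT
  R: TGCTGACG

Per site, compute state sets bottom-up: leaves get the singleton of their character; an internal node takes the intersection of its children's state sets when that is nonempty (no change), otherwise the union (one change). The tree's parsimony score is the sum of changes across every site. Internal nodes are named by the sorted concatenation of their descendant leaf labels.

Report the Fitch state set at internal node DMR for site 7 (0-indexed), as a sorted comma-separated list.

T

[col 0] AJ: children A:{G}, J:{T} ∪→ {G,T}; cost 1
[col 0] MR: children M:{A}, R:{T} ∪→ {A,T}; cost 1
[col 0] DMR: children D:{C}, MR:{A,T} ∪→ {A,C,T}; cost 1
[col 0] ADJMR: children AJ:{G,T}, DMR:{A,C,T} ∩→ {T}; cost 0
[col 1] AJ: children A:{A}, J:{T} ∪→ {A,T}; cost 1
[col 1] MR: children M:{G}, R:{G} ∩→ {G}; cost 0
[col 1] DMR: children D:{G}, MR:{G} ∩→ {G}; cost 0
[col 1] ADJMR: children AJ:{A,T}, DMR:{G} ∪→ {A,G,T}; cost 1
[col 2] AJ: children A:{C}, J:{C} ∩→ {C}; cost 0
[col 2] MR: children M:{T}, R:{C} ∪→ {C,T}; cost 1
[col 2] DMR: children D:{C}, MR:{C,T} ∩→ {C}; cost 0
[col 2] ADJMR: children AJ:{C}, DMR:{C} ∩→ {C}; cost 0
[col 3] AJ: children A:{C}, J:{A} ∪→ {A,C}; cost 1
[col 3] MR: children M:{C}, R:{T} ∪→ {C,T}; cost 1
[col 3] DMR: children D:{C}, MR:{C,T} ∩→ {C}; cost 0
[col 3] ADJMR: children AJ:{A,C}, DMR:{C} ∩→ {C}; cost 0
[col 4] AJ: children A:{T}, J:{G} ∪→ {G,T}; cost 1
[col 4] MR: children M:{T}, R:{G} ∪→ {G,T}; cost 1
[col 4] DMR: children D:{A}, MR:{G,T} ∪→ {A,G,T}; cost 1
[col 4] ADJMR: children AJ:{G,T}, DMR:{A,G,T} ∩→ {G,T}; cost 0
[col 5] AJ: children A:{G}, J:{A} ∪→ {A,G}; cost 1
[col 5] MR: children M:{T}, R:{A} ∪→ {A,T}; cost 1
[col 5] DMR: children D:{C}, MR:{A,T} ∪→ {A,C,T}; cost 1
[col 5] ADJMR: children AJ:{A,G}, DMR:{A,C,T} ∩→ {A}; cost 0
[col 6] AJ: children A:{T}, J:{G} ∪→ {G,T}; cost 1
[col 6] MR: children M:{T}, R:{C} ∪→ {C,T}; cost 1
[col 6] DMR: children D:{G}, MR:{C,T} ∪→ {C,G,T}; cost 1
[col 6] ADJMR: children AJ:{G,T}, DMR:{C,G,T} ∩→ {G,T}; cost 0
[col 7] AJ: children A:{A}, J:{G} ∪→ {A,G}; cost 1
[col 7] MR: children M:{T}, R:{G} ∪→ {G,T}; cost 1
[col 7] DMR: children D:{T}, MR:{G,T} ∩→ {T}; cost 0
[col 7] ADJMR: children AJ:{A,G}, DMR:{T} ∪→ {A,G,T}; cost 1
per-site changes: [3, 2, 1, 2, 3, 3, 3, 3]; total = 20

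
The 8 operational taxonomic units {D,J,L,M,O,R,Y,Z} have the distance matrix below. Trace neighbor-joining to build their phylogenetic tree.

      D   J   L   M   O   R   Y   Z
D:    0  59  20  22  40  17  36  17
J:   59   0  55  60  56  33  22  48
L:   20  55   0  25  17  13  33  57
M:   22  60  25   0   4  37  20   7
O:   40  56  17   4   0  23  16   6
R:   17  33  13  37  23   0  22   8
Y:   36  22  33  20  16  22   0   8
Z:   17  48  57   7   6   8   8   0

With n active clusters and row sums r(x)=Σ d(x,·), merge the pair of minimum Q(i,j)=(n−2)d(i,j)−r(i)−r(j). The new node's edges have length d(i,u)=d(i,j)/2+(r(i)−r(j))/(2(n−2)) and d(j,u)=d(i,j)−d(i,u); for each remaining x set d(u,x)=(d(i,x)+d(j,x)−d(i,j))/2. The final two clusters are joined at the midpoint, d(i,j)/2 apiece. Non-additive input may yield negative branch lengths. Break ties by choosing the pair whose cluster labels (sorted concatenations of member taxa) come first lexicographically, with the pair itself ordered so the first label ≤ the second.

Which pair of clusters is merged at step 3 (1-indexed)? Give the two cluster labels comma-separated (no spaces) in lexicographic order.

1. join J+Y (d=22, Q=-358) ⇒ JY; edges |J|=77/3, |Y|=-11/3
  updated: d(D,JY)=73/2, d(JY,L)=33, d(JY,M)=29, d(JY,O)=25, d(JY,R)=33/2, d(JY,Z)=17
2. join M+O (d=4, Q=-219) ⇒ MO; edges |M|=29/10, |O|=11/10
  updated: d(D,MO)=29, d(JY,MO)=25, d(L,MO)=19, d(MO,R)=28, d(MO,Z)=9/2
3. join MO+Z (d=9/2, Q=-191) ⇒ MOZ; edges |MO|=5/2, |Z|=2
  updated: d(D,MOZ)=83/4, d(JY,MOZ)=75/4, d(L,MOZ)=143/4, d(MOZ,R)=63/4
4. join JY+MOZ (d=75/4, Q=-279/2) ⇒ JMOYZ; edges |JY|=35/3, |MOZ|=85/12
  updated: d(D,JMOYZ)=77/4, d(JMOYZ,L)=25, d(JMOYZ,R)=27/4
5. join D+L (d=20, Q=-297/4) ⇒ DL; edges |D|=153/16, |L|=167/16
  updated: d(DL,JMOYZ)=97/8, d(DL,R)=5
6. join DL+JMOYZ (d=97/8, Q=-191/8) ⇒ DJLMOYZ; edges |DL|=83/16, |JMOYZ|=111/16
  updated: d(DJLMOYZ,R)=-3/16
7. join DJLMOYZ+R (d=-3/16) ⇒ DJLMORYZ; edges |DJLMOYZ|=-3/32, |R|=-3/32
final tree: (((D:153/16,L:167/16):83/16,((J:77/3,Y:-11/3):35/3,((M:29/10,O:11/10):5/2,Z:2):85/12):111/16):-3/32,R:-3/32)
total length: 1299/16

MO,Z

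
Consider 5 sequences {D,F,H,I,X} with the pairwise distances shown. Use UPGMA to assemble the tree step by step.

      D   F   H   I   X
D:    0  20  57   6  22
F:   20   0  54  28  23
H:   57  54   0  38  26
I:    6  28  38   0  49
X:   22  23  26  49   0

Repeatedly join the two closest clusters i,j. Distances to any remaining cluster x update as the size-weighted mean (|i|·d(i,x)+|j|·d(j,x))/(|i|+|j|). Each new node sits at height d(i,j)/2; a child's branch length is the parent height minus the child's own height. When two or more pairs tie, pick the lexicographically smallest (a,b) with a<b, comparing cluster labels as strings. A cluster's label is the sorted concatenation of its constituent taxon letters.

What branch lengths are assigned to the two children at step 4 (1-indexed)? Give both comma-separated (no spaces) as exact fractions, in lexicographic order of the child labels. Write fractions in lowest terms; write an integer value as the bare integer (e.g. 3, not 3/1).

7,175/8

step 1: merge (D,I) at d=6; branch lengths D→3, I→3; new cluster DI
  updated: d(DI,F)=24, d(DI,H)=95/2, d(DI,X)=71/2
step 2: merge (F,X) at d=23; branch lengths F→23/2, X→23/2; new cluster FX
  updated: d(DI,FX)=119/4, d(FX,H)=40
step 3: merge (DI,FX) at d=119/4; branch lengths DI→95/8, FX→27/8; new cluster DFIX
  updated: d(DFIX,H)=175/4
step 4: merge (DFIX,H) at d=175/4; branch lengths DFIX→7, H→175/8; new cluster DFHIX
final tree: (((D:3,I:3):95/8,(F:23/2,X:23/2):27/8):7,H:175/8)
total length: 585/8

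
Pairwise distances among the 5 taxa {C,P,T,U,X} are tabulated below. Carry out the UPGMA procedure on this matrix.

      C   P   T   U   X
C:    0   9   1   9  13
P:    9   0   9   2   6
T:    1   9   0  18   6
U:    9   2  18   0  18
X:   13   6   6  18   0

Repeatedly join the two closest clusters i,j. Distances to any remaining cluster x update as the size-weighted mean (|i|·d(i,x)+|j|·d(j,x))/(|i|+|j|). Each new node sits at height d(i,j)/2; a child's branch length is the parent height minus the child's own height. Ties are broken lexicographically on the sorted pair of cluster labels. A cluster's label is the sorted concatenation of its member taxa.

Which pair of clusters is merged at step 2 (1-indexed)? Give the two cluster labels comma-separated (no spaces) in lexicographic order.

1. join C+T (d=1) ⇒ CT; edges |C|=1/2, |T|=1/2
  updated: d(CT,P)=9, d(CT,U)=27/2, d(CT,X)=19/2
2. join P+U (d=2) ⇒ PU; edges |P|=1, |U|=1
  updated: d(CT,PU)=45/4, d(PU,X)=12
3. join CT+X (d=19/2) ⇒ CTX; edges |CT|=17/4, |X|=19/4
  updated: d(CTX,PU)=23/2
4. join CTX+PU (d=23/2) ⇒ CPTUX; edges |CTX|=1, |PU|=19/4
final tree: (((C:1/2,T:1/2):17/4,X:19/4):1,(P:1,U:1):19/4)
total length: 71/4

P,U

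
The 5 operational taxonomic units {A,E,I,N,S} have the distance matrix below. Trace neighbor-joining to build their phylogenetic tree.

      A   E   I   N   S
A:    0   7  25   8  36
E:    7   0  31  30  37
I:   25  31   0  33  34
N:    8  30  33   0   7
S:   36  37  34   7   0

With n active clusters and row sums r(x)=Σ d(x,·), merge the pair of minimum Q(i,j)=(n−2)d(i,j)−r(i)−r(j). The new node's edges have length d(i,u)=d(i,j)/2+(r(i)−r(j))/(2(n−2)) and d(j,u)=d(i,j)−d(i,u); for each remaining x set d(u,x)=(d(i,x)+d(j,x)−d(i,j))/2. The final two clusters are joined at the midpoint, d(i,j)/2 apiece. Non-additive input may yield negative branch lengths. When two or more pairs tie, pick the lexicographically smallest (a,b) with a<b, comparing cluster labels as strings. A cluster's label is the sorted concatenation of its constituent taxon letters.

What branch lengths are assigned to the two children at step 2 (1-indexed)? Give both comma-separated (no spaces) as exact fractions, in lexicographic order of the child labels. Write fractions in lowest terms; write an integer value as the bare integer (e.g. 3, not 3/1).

-7/8,63/8

step 1: merge (N,S) at d=7, Q=-171; branch lengths N→-5/2, S→19/2; new cluster NS
  updated: d(A,NS)=37/2, d(E,NS)=30, d(I,NS)=30
step 2: merge (A,E) at d=7, Q=-209/2; branch lengths A→-7/8, E→63/8; new cluster AE
  updated: d(AE,I)=49/2, d(AE,NS)=83/4
step 3: merge (AE,I) at d=49/2, Q=-301/4; branch lengths AE→61/8, I→135/8; new cluster AEI
  updated: d(AEI,NS)=105/8
step 4: merge (AEI,NS) at d=105/8; branch lengths AEI→105/16, NS→105/16; new cluster AEINS
final tree: (((A:-7/8,E:63/8):61/8,I:135/8):105/16,(N:-5/2,S:19/2):105/16)
total length: 413/8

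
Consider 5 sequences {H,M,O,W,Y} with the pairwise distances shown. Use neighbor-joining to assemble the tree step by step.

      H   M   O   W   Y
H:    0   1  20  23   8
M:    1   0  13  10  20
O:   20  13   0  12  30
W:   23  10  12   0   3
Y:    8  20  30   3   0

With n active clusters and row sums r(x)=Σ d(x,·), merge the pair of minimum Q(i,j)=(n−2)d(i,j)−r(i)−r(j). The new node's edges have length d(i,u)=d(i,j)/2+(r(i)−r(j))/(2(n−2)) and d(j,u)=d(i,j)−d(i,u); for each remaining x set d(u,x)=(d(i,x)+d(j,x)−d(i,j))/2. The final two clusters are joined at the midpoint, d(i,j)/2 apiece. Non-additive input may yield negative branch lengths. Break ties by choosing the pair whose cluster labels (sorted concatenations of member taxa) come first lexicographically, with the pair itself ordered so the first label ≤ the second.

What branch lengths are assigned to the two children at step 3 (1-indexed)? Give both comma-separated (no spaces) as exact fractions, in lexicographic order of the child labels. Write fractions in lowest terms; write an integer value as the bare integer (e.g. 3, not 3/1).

39/8,89/8

iteration 1: select W,Y (d=3, Q=-100); attach at lengths (-2/3, 11/3); label the merged cluster WY
  updated: d(H,WY)=14, d(M,WY)=27/2, d(O,WY)=39/2
iteration 2: select H,M (d=1, Q=-121/2); attach at lengths (19/8, -11/8); label the merged cluster HM
  updated: d(HM,O)=16, d(HM,WY)=53/4
iteration 3: select HM,O (d=16, Q=-195/4); attach at lengths (39/8, 89/8); label the merged cluster HMO
  updated: d(HMO,WY)=67/8
iteration 4: select HMO,WY (d=67/8); attach at lengths (67/16, 67/16); label the merged cluster HMOWY
final tree: (((H:19/8,M:-11/8):39/8,O:89/8):67/16,(W:-2/3,Y:11/3):67/16)
total length: 227/8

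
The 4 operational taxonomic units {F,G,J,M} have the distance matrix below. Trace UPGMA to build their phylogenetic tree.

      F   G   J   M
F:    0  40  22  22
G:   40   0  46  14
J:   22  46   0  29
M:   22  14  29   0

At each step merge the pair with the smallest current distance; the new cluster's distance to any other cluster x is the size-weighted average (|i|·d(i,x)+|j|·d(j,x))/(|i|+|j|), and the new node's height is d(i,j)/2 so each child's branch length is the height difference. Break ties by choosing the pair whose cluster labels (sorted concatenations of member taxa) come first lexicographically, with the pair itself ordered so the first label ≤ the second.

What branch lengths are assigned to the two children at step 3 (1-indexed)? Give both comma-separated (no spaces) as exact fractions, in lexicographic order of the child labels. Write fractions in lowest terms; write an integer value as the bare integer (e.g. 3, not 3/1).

iteration 1: select G,M (d=14); attach at lengths (7, 7); label the merged cluster GM
  updated: d(F,GM)=31, d(GM,J)=75/2
iteration 2: select F,J (d=22); attach at lengths (11, 11); label the merged cluster FJ
  updated: d(FJ,GM)=137/4
iteration 3: select FJ,GM (d=137/4); attach at lengths (49/8, 81/8); label the merged cluster FGJM
final tree: ((F:11,J:11):49/8,(G:7,M:7):81/8)
total length: 209/4

49/8,81/8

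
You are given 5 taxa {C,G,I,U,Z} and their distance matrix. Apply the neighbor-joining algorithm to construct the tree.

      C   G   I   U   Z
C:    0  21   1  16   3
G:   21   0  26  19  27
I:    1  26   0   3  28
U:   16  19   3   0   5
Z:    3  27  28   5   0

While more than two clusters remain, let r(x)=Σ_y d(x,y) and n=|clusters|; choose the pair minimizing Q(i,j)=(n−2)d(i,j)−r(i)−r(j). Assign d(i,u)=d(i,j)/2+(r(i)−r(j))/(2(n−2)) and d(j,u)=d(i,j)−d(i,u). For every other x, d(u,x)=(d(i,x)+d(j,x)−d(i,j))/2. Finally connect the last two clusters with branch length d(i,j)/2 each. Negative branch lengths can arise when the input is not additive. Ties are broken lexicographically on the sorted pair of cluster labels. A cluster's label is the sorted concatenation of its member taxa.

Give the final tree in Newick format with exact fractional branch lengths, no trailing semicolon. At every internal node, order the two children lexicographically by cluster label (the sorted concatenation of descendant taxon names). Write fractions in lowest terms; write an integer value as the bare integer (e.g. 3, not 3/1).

step 1: merge (C,I) at d=1, Q=-96; branch lengths C→-7/3, I→10/3; new cluster CI
  updated: d(CI,G)=23, d(CI,U)=9, d(CI,Z)=15
step 2: merge (CI,G) at d=23, Q=-70; branch lengths CI→6, G→17; new cluster CGI
  updated: d(CGI,U)=5/2, d(CGI,Z)=19/2
step 3: merge (CGI,U) at d=5/2, Q=-17; branch lengths CGI→7/2, U→-1; new cluster CGIU
  updated: d(CGIU,Z)=6
step 4: merge (CGIU,Z) at d=6; branch lengths CGIU→3, Z→3; new cluster CGIUZ
final tree: ((((C:-7/3,I:10/3):6,G:17):7/2,U:-1):3,Z:3)
total length: 65/2

((((C:-7/3,I:10/3):6,G:17):7/2,U:-1):3,Z:3)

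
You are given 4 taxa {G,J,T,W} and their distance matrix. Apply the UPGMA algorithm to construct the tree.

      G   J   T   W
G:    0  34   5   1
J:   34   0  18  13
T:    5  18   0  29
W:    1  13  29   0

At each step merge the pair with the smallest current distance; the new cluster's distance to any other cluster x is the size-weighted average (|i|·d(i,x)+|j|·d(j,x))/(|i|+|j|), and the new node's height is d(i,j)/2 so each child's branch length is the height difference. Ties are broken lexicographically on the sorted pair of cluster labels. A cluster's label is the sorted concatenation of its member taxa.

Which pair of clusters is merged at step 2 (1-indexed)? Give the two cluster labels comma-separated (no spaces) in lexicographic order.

GW,T

1. join G+W (d=1) ⇒ GW; edges |G|=1/2, |W|=1/2
  updated: d(GW,J)=47/2, d(GW,T)=17
2. join GW+T (d=17) ⇒ GTW; edges |GW|=8, |T|=17/2
  updated: d(GTW,J)=65/3
3. join GTW+J (d=65/3) ⇒ GJTW; edges |GTW|=7/3, |J|=65/6
final tree: (((G:1/2,W:1/2):8,T:17/2):7/3,J:65/6)
total length: 92/3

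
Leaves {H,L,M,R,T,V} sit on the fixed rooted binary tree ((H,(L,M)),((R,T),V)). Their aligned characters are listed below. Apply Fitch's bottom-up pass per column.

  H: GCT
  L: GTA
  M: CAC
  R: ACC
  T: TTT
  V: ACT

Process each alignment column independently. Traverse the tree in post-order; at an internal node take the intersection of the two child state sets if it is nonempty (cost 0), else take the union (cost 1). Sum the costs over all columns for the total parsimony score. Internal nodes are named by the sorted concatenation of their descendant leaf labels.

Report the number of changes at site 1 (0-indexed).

3

site 0, node LM: L={G} ∪ M={C} → {C,G} (+1)
site 0, node HLM: H={G} ∩ LM={C,G} → {G} (+0)
site 0, node RT: R={A} ∪ T={T} → {A,T} (+1)
site 0, node RTV: RT={A,T} ∩ V={A} → {A} (+0)
site 0, node HLMRTV: HLM={G} ∪ RTV={A} → {A,G} (+1)
site 1, node LM: L={T} ∪ M={A} → {A,T} (+1)
site 1, node HLM: H={C} ∪ LM={A,T} → {A,C,T} (+1)
site 1, node RT: R={C} ∪ T={T} → {C,T} (+1)
site 1, node RTV: RT={C,T} ∩ V={C} → {C} (+0)
site 1, node HLMRTV: HLM={A,C,T} ∩ RTV={C} → {C} (+0)
site 2, node LM: L={A} ∪ M={C} → {A,C} (+1)
site 2, node HLM: H={T} ∪ LM={A,C} → {A,C,T} (+1)
site 2, node RT: R={C} ∪ T={T} → {C,T} (+1)
site 2, node RTV: RT={C,T} ∩ V={T} → {T} (+0)
site 2, node HLMRTV: HLM={A,C,T} ∩ RTV={T} → {T} (+0)
per-site changes: [3, 3, 3]; total = 9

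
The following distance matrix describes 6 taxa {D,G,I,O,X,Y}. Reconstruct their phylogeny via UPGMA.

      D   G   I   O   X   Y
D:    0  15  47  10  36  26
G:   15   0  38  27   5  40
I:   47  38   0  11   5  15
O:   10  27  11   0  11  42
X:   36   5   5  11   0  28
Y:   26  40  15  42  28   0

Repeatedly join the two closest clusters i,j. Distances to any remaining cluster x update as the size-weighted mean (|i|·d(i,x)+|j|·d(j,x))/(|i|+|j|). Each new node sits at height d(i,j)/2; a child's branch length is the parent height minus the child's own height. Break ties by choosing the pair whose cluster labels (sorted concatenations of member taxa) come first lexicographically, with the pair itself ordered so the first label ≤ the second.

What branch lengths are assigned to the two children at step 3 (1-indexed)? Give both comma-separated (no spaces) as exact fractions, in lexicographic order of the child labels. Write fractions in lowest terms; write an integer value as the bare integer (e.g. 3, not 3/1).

15/2,15/2

1. join G+X (d=5) ⇒ GX; edges |G|=5/2, |X|=5/2
  updated: d(D,GX)=51/2, d(GX,I)=43/2, d(GX,O)=19, d(GX,Y)=34
2. join D+O (d=10) ⇒ DO; edges |D|=5, |O|=5
  updated: d(DO,GX)=89/4, d(DO,I)=29, d(DO,Y)=34
3. join I+Y (d=15) ⇒ IY; edges |I|=15/2, |Y|=15/2
  updated: d(DO,IY)=63/2, d(GX,IY)=111/4
4. join DO+GX (d=89/4) ⇒ DGOX; edges |DO|=49/8, |GX|=69/8
  updated: d(DGOX,IY)=237/8
5. join DGOX+IY (d=237/8) ⇒ DGIOXY; edges |DGOX|=59/16, |IY|=117/16
final tree: (((D:5,O:5):49/8,(G:5/2,X:5/2):69/8):59/16,(I:15/2,Y:15/2):117/16)
total length: 223/4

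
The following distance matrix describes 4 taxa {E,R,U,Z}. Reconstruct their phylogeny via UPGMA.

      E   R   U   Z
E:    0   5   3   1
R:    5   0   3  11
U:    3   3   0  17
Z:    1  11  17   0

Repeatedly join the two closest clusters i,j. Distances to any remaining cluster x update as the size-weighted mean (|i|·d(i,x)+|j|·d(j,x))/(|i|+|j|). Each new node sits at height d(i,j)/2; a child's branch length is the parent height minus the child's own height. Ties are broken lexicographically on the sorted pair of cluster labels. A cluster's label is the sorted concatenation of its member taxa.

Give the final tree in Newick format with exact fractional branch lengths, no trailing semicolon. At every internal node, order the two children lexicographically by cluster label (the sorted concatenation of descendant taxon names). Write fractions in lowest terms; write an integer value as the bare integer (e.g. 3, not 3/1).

iteration 1: select E,Z (d=1); attach at lengths (1/2, 1/2); label the merged cluster EZ
  updated: d(EZ,R)=8, d(EZ,U)=10
iteration 2: select R,U (d=3); attach at lengths (3/2, 3/2); label the merged cluster RU
  updated: d(EZ,RU)=9
iteration 3: select EZ,RU (d=9); attach at lengths (4, 3); label the merged cluster ERUZ
final tree: ((E:1/2,Z:1/2):4,(R:3/2,U:3/2):3)
total length: 11

((E:1/2,Z:1/2):4,(R:3/2,U:3/2):3)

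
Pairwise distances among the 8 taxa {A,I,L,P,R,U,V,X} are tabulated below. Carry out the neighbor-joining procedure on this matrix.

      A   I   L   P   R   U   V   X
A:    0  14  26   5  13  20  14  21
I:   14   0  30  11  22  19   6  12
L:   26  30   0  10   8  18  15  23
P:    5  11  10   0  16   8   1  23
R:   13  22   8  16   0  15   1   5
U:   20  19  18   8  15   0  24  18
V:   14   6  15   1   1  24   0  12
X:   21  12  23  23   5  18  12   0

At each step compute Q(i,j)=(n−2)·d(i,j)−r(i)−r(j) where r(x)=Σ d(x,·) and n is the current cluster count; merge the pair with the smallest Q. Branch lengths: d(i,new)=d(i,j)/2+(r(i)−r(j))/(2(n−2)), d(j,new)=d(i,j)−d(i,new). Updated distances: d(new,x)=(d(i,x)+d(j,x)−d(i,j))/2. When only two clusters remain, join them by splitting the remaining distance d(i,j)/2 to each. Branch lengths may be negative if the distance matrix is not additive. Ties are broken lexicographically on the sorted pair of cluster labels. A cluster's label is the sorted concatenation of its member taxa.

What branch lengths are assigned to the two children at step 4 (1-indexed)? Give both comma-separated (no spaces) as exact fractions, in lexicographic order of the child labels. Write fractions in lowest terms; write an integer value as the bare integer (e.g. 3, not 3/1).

iteration 1: select R,X (d=5, Q=-164); attach at lengths (-1/3, 16/3); label the merged cluster RX
  updated: d(A,RX)=29/2, d(I,RX)=29/2, d(L,RX)=13, d(P,RX)=17, d(RX,U)=14, d(RX,V)=4
iteration 2: select I,V (d=6, Q=-257/2); attach at lengths (121/20, -1/20); label the merged cluster IV
  updated: d(A,IV)=11, d(IV,L)=39/2, d(IV,P)=3, d(IV,RX)=25/4, d(IV,U)=37/2
iteration 3: select A,P (d=5, Q=-199/2); attach at lengths (107/16, -27/16); label the merged cluster AP
  updated: d(AP,IV)=9/2, d(AP,L)=31/2, d(AP,RX)=53/4, d(AP,U)=23/2
iteration 4: select AP,IV (d=9/2, Q=-80); attach at lengths (19/12, 35/12); label the merged cluster AIPV
  updated: d(AIPV,L)=61/4, d(AIPV,RX)=15/2, d(AIPV,U)=51/4
iteration 5: select AIPV,RX (d=15/2, Q=-55); attach at lengths (4, 7/2); label the merged cluster AIPRVX
  updated: d(AIPRVX,L)=83/8, d(AIPRVX,U)=77/8
iteration 6: select AIPRVX,L (d=83/8, Q=-38); attach at lengths (1, 75/8); label the merged cluster AILPRVX
  updated: d(AILPRVX,U)=69/8
iteration 7: select AILPRVX,U (d=69/8); attach at lengths (69/16, 69/16); label the merged cluster AILPRUVX
final tree: (((((A:107/16,P:-27/16):19/12,(I:121/20,V:-1/20):35/12):4,(R:-1/3,X:16/3):7/2):1,L:75/8):69/16,U:69/16)
total length: 47

19/12,35/12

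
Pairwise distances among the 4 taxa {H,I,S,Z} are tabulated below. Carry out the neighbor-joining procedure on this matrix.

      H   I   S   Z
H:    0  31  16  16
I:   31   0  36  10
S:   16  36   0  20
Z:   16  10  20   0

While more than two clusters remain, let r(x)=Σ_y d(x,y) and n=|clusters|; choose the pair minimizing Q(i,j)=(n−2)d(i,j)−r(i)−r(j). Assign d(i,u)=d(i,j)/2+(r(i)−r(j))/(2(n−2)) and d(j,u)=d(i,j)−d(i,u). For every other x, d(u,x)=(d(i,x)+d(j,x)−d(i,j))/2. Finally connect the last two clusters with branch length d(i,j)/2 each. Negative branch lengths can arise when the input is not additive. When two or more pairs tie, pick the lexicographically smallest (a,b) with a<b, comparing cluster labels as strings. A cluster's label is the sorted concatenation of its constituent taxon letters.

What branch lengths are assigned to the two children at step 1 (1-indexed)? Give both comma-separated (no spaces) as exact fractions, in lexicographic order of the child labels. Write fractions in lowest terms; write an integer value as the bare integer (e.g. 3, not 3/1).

23/4,41/4

step 1: merge (H,S) at d=16, Q=-103; branch lengths H→23/4, S→41/4; new cluster HS
  updated: d(HS,I)=51/2, d(HS,Z)=10
step 2: merge (HS,I) at d=51/2, Q=-91/2; branch lengths HS→51/4, I→51/4; new cluster HIS
  updated: d(HIS,Z)=-11/4
step 3: merge (HIS,Z) at d=-11/4; branch lengths HIS→-11/8, Z→-11/8; new cluster HISZ
final tree: (((H:23/4,S:41/4):51/4,I:51/4):-11/8,Z:-11/8)
total length: 155/4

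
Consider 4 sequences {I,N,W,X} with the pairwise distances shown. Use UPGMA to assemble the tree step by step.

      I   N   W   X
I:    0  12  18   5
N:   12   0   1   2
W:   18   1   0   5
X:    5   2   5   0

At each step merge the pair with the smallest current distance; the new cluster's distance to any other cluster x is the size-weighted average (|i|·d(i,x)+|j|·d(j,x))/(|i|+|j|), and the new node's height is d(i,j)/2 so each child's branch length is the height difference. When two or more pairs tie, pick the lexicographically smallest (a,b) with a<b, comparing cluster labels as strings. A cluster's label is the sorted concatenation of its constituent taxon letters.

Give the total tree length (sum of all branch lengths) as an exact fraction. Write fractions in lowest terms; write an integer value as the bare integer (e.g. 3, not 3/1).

1. join N+W (d=1) ⇒ NW; edges |N|=1/2, |W|=1/2
  updated: d(I,NW)=15, d(NW,X)=7/2
2. join NW+X (d=7/2) ⇒ NWX; edges |NW|=5/4, |X|=7/4
  updated: d(I,NWX)=35/3
3. join I+NWX (d=35/3) ⇒ INWX; edges |I|=35/6, |NWX|=49/12
final tree: (I:35/6,((N:1/2,W:1/2):5/4,X:7/4):49/12)
total length: 167/12

167/12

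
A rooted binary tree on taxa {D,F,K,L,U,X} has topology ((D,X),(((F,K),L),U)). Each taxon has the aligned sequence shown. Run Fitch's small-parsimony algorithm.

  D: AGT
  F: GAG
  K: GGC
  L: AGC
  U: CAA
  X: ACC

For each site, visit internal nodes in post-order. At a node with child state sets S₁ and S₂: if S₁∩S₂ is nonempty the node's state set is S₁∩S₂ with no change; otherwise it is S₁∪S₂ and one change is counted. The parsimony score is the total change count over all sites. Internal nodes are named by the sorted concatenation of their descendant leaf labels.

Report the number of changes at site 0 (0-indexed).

DX@0: {A} ∩ {A} = {A} (intersection, +0)
FK@0: {G} ∩ {G} = {G} (intersection, +0)
FKL@0: {G} ∪ {A} = {A,G} (union, +1)
FKLU@0: {A,G} ∪ {C} = {A,C,G} (union, +1)
DFKLUX@0: {A} ∩ {A,C,G} = {A} (intersection, +0)
DX@1: {G} ∪ {C} = {C,G} (union, +1)
FK@1: {A} ∪ {G} = {A,G} (union, +1)
FKL@1: {A,G} ∩ {G} = {G} (intersection, +0)
FKLU@1: {G} ∪ {A} = {A,G} (union, +1)
DFKLUX@1: {C,G} ∩ {A,G} = {G} (intersection, +0)
DX@2: {T} ∪ {C} = {C,T} (union, +1)
FK@2: {G} ∪ {C} = {C,G} (union, +1)
FKL@2: {C,G} ∩ {C} = {C} (intersection, +0)
FKLU@2: {C} ∪ {A} = {A,C} (union, +1)
DFKLUX@2: {C,T} ∩ {A,C} = {C} (intersection, +0)
per-site changes: [2, 3, 3]; total = 8

2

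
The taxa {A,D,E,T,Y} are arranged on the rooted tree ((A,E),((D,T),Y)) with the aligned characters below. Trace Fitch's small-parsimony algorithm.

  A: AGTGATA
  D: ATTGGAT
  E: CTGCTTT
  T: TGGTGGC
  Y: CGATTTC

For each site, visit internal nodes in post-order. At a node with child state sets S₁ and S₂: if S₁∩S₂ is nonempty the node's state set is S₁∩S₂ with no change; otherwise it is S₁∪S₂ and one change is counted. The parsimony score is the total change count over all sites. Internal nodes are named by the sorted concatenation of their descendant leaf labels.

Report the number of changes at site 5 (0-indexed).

[col 0] AE: children A:{A}, E:{C} ∪→ {A,C}; cost 1
[col 0] DT: children D:{A}, T:{T} ∪→ {A,T}; cost 1
[col 0] DTY: children DT:{A,T}, Y:{C} ∪→ {A,C,T}; cost 1
[col 0] ADETY: children AE:{A,C}, DTY:{A,C,T} ∩→ {A,C}; cost 0
[col 1] AE: children A:{G}, E:{T} ∪→ {G,T}; cost 1
[col 1] DT: children D:{T}, T:{G} ∪→ {G,T}; cost 1
[col 1] DTY: children DT:{G,T}, Y:{G} ∩→ {G}; cost 0
[col 1] ADETY: children AE:{G,T}, DTY:{G} ∩→ {G}; cost 0
[col 2] AE: children A:{T}, E:{G} ∪→ {G,T}; cost 1
[col 2] DT: children D:{T}, T:{G} ∪→ {G,T}; cost 1
[col 2] DTY: children DT:{G,T}, Y:{A} ∪→ {A,G,T}; cost 1
[col 2] ADETY: children AE:{G,T}, DTY:{A,G,T} ∩→ {G,T}; cost 0
[col 3] AE: children A:{G}, E:{C} ∪→ {C,G}; cost 1
[col 3] DT: children D:{G}, T:{T} ∪→ {G,T}; cost 1
[col 3] DTY: children DT:{G,T}, Y:{T} ∩→ {T}; cost 0
[col 3] ADETY: children AE:{C,G}, DTY:{T} ∪→ {C,G,T}; cost 1
[col 4] AE: children A:{A}, E:{T} ∪→ {A,T}; cost 1
[col 4] DT: children D:{G}, T:{G} ∩→ {G}; cost 0
[col 4] DTY: children DT:{G}, Y:{T} ∪→ {G,T}; cost 1
[col 4] ADETY: children AE:{A,T}, DTY:{G,T} ∩→ {T}; cost 0
[col 5] AE: children A:{T}, E:{T} ∩→ {T}; cost 0
[col 5] DT: children D:{A}, T:{G} ∪→ {A,G}; cost 1
[col 5] DTY: children DT:{A,G}, Y:{T} ∪→ {A,G,T}; cost 1
[col 5] ADETY: children AE:{T}, DTY:{A,G,T} ∩→ {T}; cost 0
[col 6] AE: children A:{A}, E:{T} ∪→ {A,T}; cost 1
[col 6] DT: children D:{T}, T:{C} ∪→ {C,T}; cost 1
[col 6] DTY: children DT:{C,T}, Y:{C} ∩→ {C}; cost 0
[col 6] ADETY: children AE:{A,T}, DTY:{C} ∪→ {A,C,T}; cost 1
per-site changes: [3, 2, 3, 3, 2, 2, 3]; total = 18

2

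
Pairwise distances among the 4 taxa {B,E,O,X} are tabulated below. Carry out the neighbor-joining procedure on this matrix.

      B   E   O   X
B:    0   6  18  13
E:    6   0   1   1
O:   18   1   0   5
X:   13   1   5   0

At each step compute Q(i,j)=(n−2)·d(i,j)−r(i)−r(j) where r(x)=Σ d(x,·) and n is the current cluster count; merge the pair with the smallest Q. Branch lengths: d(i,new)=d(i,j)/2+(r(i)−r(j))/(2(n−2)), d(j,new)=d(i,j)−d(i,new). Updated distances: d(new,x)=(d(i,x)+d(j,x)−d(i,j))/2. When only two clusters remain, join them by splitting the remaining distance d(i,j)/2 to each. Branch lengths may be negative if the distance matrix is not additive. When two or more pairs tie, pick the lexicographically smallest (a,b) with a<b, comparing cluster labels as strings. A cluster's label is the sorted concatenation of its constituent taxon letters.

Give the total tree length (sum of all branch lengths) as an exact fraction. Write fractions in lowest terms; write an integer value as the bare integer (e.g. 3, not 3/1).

step 1: merge (B,E) at d=6, Q=-33; branch lengths B→41/4, E→-17/4; new cluster BE
  updated: d(BE,O)=13/2, d(BE,X)=4
step 2: merge (BE,O) at d=13/2, Q=-31/2; branch lengths BE→11/4, O→15/4; new cluster BEO
  updated: d(BEO,X)=5/4
step 3: merge (BEO,X) at d=5/4; branch lengths BEO→5/8, X→5/8; new cluster BEOX
final tree: (((B:41/4,E:-17/4):11/4,O:15/4):5/8,X:5/8)
total length: 55/4

55/4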